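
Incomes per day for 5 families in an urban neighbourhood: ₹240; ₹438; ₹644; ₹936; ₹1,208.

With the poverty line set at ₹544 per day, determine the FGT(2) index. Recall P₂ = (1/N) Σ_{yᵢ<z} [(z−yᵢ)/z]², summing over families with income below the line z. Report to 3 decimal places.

0.070

Below the line: ₹240, ₹438 (q = 2 of N = 5).
Gap ratios (z−y)/z: (544−240)/544 = 0.5588; (544−438)/544 = 0.1949.
Squared: 0.3123; 0.0380.
Sum = 0.350251; P₂ = 0.350251 / 5 = 0.070.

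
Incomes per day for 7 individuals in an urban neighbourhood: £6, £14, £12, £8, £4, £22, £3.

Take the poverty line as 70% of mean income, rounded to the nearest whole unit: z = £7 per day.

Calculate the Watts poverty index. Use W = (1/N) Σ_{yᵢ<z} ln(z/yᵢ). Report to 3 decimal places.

0.223

Below z: £3, £4, £6 (q = 3 of N = 7).
ln(z/y) terms: ln(7/3) = 0.8473; ln(7/4) = 0.5596; ln(7/6) = 0.1542.
W = 1.561064 / 7 = 0.223.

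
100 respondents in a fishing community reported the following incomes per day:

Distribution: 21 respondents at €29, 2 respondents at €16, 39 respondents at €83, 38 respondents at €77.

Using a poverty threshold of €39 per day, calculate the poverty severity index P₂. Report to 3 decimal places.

0.021

Poor units: 2×€16, 21×€29 (q = 23 of N = 100).
Gap ratios (z−y)/z: (39−16)/39 = 0.5897 (×2); (39−29)/39 = 0.2564 (×21).
Squared: 0.3478 (×2); 0.0657 (×21).
Sum = 2.076266; P₂ = 2.076266 / 100 = 0.021.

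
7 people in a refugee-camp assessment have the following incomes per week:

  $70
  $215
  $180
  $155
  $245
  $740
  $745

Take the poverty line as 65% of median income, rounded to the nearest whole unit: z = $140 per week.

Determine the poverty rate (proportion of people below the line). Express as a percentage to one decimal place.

1 of the 7 people have income below $140.
H = 1/7 = 14.3%.

14.3%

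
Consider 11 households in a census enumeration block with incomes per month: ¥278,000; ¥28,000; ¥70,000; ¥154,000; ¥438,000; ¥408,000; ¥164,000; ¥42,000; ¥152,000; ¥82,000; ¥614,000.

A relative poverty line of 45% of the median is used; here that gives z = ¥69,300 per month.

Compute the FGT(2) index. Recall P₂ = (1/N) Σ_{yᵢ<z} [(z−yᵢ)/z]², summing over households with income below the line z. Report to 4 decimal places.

Below z: ¥28,000, ¥42,000 (q = 2 of N = 11).
Normalized shortfalls: (69300−28000)/69300 = 0.5960; (69300−42000)/69300 = 0.3939.
Squared: 0.3552; 0.1552.
Sum = 0.510356; P₂ = 0.510356 / 11 = 0.0464.

0.0464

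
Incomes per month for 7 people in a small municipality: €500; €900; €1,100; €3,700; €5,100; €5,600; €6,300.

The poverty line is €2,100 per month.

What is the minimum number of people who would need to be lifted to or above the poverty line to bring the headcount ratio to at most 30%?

1

3 of the 7 people are poor, so H = 3/7 = 0.429.
A headcount ratio of at most 30% allows at most ⌊0.30 × 7⌋ = 2 poor people.
So at least 3 − 2 = 1 must be lifted.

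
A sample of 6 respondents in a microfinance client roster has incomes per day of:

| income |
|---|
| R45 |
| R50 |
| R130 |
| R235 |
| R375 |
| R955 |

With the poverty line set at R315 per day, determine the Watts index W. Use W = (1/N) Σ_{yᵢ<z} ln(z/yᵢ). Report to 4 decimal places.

0.8274

Below the line: R45, R50, R130, R235 (q = 4 of N = 6).
ln(z/y) terms: ln(315/45) = 1.9459; ln(315/50) = 1.8405; ln(315/130) = 0.8850; ln(315/235) = 0.2930.
W = 4.964485 / 6 = 0.8274.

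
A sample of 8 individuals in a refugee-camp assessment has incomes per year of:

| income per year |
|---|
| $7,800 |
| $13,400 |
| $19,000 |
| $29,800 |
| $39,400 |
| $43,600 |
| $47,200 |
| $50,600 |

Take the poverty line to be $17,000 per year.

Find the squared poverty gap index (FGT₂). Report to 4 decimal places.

0.0422

Poor units: $7,800, $13,400 (q = 2 of N = 8).
Normalized shortfalls: (17000−7800)/17000 = 0.5412; (17000−13400)/17000 = 0.2118.
Squared: 0.2929; 0.0448.
Sum = 0.337716; P₂ = 0.337716 / 8 = 0.0422.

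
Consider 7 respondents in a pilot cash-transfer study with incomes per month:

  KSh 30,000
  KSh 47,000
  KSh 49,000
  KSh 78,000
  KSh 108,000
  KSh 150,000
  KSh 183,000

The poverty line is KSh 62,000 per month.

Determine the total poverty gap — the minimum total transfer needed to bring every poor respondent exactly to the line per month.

KSh 60,000

Incomes under z: KSh 30,000, KSh 47,000, KSh 49,000 (q = 3 of N = 7).
Individual gaps: 62000−30000 = 32000; 62000−47000 = 15000; 62000−49000 = 13000.
Aggregate gap = KSh 60,000.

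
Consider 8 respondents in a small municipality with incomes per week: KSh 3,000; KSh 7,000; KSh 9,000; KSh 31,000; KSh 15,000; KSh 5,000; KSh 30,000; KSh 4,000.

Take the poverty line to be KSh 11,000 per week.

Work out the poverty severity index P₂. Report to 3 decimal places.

Incomes under z: KSh 3,000, KSh 4,000, KSh 5,000, KSh 7,000, KSh 9,000 (q = 5 of N = 8).
Normalized shortfalls: (11000−3000)/11000 = 0.7273; (11000−4000)/11000 = 0.6364; (11000−5000)/11000 = 0.5455; (11000−7000)/11000 = 0.3636; (11000−9000)/11000 = 0.1818.
Squared: 0.5289; 0.4050; 0.2975; 0.1322; 0.0331.
Sum = 1.396694; P₂ = 1.396694 / 8 = 0.175.

0.175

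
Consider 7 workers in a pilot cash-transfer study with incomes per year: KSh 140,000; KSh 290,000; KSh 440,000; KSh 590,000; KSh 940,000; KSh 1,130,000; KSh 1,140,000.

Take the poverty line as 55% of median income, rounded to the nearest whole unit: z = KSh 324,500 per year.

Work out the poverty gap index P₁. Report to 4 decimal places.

0.0964

Below z: KSh 140,000, KSh 290,000 (q = 2 of N = 7).
Relative gaps: (324500−140000)/324500 = 0.5686; (324500−290000)/324500 = 0.1063.
Σ = 0.674884. Dividing by the full population N = 7 gives P₁ = 0.0964.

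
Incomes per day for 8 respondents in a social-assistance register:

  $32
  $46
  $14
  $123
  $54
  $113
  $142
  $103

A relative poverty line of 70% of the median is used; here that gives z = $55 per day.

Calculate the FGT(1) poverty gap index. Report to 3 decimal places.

Below z: $14, $32, $46, $54 (q = 4 of N = 8).
Normalized shortfalls: (55−14)/55 = 0.7455; (55−32)/55 = 0.4182; (55−46)/55 = 0.1636; (55−54)/55 = 0.0182.
Σ = 1.345455. Dividing by the full population N = 8 gives P₁ = 0.168.

0.168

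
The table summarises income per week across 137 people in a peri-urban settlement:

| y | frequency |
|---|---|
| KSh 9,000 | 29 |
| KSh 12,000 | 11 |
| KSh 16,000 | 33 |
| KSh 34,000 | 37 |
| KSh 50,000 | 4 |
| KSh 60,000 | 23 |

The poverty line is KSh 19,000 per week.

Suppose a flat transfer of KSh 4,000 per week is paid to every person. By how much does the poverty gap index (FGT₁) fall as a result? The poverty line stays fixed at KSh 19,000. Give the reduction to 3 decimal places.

Before: below the line — 29×KSh 9,000, 11×KSh 12,000, 33×KSh 16,000; poverty gap index (FGT₁) = 0.17902.
After the KSh 4,000 transfer: below the line — 29×KSh 13,000, 11×KSh 16,000; poverty gap index (FGT₁) = 0.07952.
Reduction = 0.17902 − 0.07952 = 0.100.

0.100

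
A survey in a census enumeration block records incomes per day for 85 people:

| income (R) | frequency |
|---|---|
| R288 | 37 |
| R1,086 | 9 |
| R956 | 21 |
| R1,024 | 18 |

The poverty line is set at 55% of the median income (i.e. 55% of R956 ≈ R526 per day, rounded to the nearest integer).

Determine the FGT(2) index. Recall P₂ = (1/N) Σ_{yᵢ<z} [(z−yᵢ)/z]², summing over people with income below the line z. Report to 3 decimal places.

Incomes under z: 37×R288 (q = 37 of N = 85).
Relative gaps: (526−288)/526 = 0.4525 (×37).
Squared: 0.2047 (×37).
Sum = 7.575026; P₂ = 7.575026 / 85 = 0.089.

0.089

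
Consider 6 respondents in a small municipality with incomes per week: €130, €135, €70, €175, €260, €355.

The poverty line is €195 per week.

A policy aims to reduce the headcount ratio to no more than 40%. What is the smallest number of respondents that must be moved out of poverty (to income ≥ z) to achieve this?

2

Currently q = 4 of N = 6 are below the line (H = 0.667).
A headcount ratio of at most 40% allows at most ⌊0.40 × 6⌋ = 2 poor respondents.
So at least 4 − 2 = 2 must be lifted.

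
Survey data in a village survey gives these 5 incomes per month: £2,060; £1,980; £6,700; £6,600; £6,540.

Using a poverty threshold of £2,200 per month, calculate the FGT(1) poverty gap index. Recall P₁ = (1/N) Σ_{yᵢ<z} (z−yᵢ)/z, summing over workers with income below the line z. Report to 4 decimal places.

0.0327

Below the line: £1,980, £2,060 (q = 2 of N = 5).
Gap ratios (z−y)/z: (2200−1980)/2200 = 0.1000; (2200−2060)/2200 = 0.0636.
Sum of shortfalls = 0.163636; P₁ averages over all N: 0.163636 / 5 = 0.0327.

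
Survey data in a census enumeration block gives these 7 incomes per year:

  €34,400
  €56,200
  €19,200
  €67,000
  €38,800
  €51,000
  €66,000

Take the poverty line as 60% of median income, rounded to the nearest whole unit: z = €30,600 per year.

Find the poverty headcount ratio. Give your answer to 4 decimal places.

0.1429

1 of the 7 families have income below €30,600.
H = 1/7 = 0.1429.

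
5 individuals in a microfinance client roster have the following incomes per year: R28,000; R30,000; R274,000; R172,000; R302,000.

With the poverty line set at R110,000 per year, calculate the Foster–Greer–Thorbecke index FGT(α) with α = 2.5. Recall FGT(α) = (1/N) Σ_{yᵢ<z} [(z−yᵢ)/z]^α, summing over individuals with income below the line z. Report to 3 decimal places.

0.186

Below z: R28,000, R30,000 (q = 2 of N = 5).
Normalized shortfalls: (110000−28000)/110000 = 0.7455; (110000−30000)/110000 = 0.7273.
Raised to α = 2.5: 0.47979; 0.45107.
Sum = 0.930861; FGT(2.5) = 0.930861 / 5 = 0.186.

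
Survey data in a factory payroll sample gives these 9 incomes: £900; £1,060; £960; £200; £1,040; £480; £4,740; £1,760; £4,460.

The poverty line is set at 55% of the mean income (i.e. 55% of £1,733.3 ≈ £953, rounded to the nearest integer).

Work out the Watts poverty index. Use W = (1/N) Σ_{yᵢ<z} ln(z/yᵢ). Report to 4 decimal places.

0.2560

Incomes under z: £200, £480, £900 (q = 3 of N = 9).
Log shortfalls: ln(953/200) = 1.5613; ln(953/480) = 0.6858; ln(953/900) = 0.0572.
W = 2.304346 / 9 = 0.2560.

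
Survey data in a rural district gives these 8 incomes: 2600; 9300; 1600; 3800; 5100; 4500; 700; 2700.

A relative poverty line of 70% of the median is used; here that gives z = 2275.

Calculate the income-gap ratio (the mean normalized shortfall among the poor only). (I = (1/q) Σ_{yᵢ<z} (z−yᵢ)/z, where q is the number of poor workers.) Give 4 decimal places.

0.4945

Poor units: 700, 1600 (q = 2 of N = 8).
Shortfall ratios (z−y)/z: 0.6923, 0.2967; sum = 0.989011.
The income-gap ratio divides by q (the poor only): 0.989011 / 2 = 0.4945.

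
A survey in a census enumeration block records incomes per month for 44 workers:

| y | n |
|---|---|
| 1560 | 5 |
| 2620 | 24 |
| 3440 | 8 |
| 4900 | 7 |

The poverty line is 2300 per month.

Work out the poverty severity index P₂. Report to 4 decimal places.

0.0118

Poor units: 5×1560 (q = 5 of N = 44).
Gap ratios (z−y)/z: (2300−1560)/2300 = 0.3217 (×5).
Squared: 0.1035 (×5).
Sum = 0.517580; P₂ = 0.517580 / 44 = 0.0118.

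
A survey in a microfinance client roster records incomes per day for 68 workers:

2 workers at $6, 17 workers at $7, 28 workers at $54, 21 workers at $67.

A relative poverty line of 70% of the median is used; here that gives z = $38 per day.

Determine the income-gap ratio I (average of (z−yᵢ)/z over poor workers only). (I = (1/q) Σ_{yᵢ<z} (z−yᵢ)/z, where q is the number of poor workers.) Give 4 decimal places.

Incomes under z: 2×$6, 17×$7 (q = 19 of N = 68).
Shortfall ratios (z−y)/z: 0.8421 (×2), 0.8158 (×17); sum = 15.552632.
I averages over the q = 19 poor units only: 15.552632 / 19 = 0.8186.

0.8186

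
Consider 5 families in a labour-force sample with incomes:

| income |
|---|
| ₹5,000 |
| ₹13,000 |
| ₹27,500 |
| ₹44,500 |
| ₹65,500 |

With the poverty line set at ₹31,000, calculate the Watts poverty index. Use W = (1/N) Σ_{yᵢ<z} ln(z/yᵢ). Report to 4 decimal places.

0.5627

Below z: ₹5,000, ₹13,000, ₹27,500 (q = 3 of N = 5).
Log shortfalls: ln(31000/5000) = 1.8245; ln(31000/13000) = 0.8690; ln(31000/27500) = 0.1198.
W = 2.813388 / 5 = 0.5627.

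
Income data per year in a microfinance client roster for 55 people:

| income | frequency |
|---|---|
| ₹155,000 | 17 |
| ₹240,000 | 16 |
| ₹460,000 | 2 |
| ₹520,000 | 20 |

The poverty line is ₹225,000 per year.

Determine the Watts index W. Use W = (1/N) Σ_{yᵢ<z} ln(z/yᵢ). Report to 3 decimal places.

0.115

Incomes under z: 17×₹155,000 (q = 17 of N = 55).
Log shortfalls: ln(225000/155000) = 0.3727 (×17).
W = 6.335480 / 55 = 0.115.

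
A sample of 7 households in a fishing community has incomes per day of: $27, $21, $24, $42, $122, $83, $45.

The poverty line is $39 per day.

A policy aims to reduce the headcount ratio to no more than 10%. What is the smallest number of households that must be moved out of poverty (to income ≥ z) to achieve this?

3

Currently q = 3 of N = 7 are below the line (H = 0.429).
A headcount ratio of at most 10% allows at most ⌊0.10 × 7⌋ = 0 poor households.
So at least 3 − 0 = 3 must be lifted.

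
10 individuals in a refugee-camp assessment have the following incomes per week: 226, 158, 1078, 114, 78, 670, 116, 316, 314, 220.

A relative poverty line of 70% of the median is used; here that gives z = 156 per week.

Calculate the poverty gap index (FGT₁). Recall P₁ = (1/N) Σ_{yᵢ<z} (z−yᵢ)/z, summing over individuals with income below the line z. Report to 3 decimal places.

Poor units: 78, 114, 116 (q = 3 of N = 10).
Normalized shortfalls: (156−78)/156 = 0.5000; (156−114)/156 = 0.2692; (156−116)/156 = 0.2564.
Σ = 1.025641. Dividing by the full population N = 10 gives P₁ = 0.103.

0.103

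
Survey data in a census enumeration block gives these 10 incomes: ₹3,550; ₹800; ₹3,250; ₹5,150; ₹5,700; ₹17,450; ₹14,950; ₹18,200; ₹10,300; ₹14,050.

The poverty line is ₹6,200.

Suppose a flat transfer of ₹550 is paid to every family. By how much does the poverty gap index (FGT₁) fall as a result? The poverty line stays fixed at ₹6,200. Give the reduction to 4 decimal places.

Before: below the line — ₹800, ₹3,250, ₹3,550, ₹5,150, ₹5,700; poverty gap index (FGT₁) = 0.202419.
After the ₹550 transfer: below the line — ₹1,350, ₹3,800, ₹4,100, ₹5,700; poverty gap index (FGT₁) = 0.158871.
Reduction = 0.202419 − 0.158871 = 0.0435.

0.0435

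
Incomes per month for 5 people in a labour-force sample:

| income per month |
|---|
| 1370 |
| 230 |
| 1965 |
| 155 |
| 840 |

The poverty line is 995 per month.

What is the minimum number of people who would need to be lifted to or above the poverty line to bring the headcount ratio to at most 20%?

2

3 of the 5 people are poor, so H = 3/5 = 0.600.
A headcount ratio of at most 20% allows at most ⌊0.20 × 5⌋ = 1 poor people.
So at least 3 − 1 = 2 must be lifted.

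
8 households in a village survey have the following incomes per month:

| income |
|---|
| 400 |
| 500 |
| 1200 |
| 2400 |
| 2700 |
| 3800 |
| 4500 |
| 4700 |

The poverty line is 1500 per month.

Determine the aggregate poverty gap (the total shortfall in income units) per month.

Incomes under z: 400, 500, 1200 (q = 3 of N = 8).
Individual gaps: 1500−400 = 1100; 1500−500 = 1000; 1500−1200 = 300.
Aggregate gap = 2400.

2400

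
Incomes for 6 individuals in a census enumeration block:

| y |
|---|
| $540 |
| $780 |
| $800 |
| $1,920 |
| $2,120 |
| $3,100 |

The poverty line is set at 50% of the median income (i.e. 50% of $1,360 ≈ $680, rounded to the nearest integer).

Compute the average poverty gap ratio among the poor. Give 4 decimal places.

0.2059

Below the line: $540 (q = 1 of N = 6).
Relative gaps: 0.2059; sum = 0.205882.
The income-gap ratio divides by q (the poor only): 0.205882 / 1 = 0.2059.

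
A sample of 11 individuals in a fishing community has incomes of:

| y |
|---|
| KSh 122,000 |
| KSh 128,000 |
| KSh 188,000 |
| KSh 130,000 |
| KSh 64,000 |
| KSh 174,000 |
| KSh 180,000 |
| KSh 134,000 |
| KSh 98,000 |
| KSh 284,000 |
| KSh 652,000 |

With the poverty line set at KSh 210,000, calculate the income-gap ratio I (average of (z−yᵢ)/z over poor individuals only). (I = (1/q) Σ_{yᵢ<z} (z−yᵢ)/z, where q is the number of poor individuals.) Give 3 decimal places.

Below the line: KSh 64,000, KSh 98,000, KSh 122,000, KSh 128,000, KSh 130,000, KSh 134,000, KSh 174,000, KSh 180,000, KSh 188,000 (q = 9 of N = 11).
Relative gaps: 0.6952, 0.5333, 0.4190, 0.3905, 0.3810, 0.3619, 0.1714, 0.1429, 0.1048; sum = 3.200000.
I averages over the q = 9 poor units only: 3.200000 / 9 = 0.356.

0.356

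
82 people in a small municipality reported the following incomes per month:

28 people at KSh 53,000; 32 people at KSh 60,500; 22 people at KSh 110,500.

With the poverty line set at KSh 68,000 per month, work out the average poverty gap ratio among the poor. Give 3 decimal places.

0.162

Below z: 28×KSh 53,000, 32×KSh 60,500 (q = 60 of N = 82).
Relative gaps: 0.2206 (×28), 0.1103 (×32); sum = 9.705882.
The income-gap ratio divides by q (the poor only): 9.705882 / 60 = 0.162.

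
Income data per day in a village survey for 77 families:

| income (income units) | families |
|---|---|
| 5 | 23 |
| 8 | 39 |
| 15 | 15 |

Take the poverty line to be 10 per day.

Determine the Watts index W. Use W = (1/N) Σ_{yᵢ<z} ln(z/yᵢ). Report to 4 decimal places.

0.3201

Below the line: 23×5, 39×8 (q = 62 of N = 77).
Log shortfalls: ln(10/5) = 0.6931 (×23); ln(10/8) = 0.2231 (×39).
W = 24.644984 / 77 = 0.3201.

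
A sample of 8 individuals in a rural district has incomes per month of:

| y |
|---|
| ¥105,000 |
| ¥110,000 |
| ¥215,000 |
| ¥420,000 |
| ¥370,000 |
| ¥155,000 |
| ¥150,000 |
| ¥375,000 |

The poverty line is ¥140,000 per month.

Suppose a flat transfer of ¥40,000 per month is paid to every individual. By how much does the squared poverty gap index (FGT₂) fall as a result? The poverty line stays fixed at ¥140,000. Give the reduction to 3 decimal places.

Before: below the line — ¥105,000, ¥110,000; squared poverty gap index (FGT₂) = 0.01355.
After the ¥40,000 transfer: below the line — none; squared poverty gap index (FGT₂) = 0.00000.
Reduction = 0.01355 − 0.00000 = 0.014.

0.014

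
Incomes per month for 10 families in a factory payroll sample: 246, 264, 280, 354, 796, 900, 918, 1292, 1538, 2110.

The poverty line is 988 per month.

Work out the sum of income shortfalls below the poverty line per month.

3158

Incomes under z: 246, 264, 280, 354, 796, 900, 918 (q = 7 of N = 10).
Individual gaps: 988−246 = 742; 988−264 = 724; 988−280 = 708; 988−354 = 634; 988−796 = 192; 988−900 = 88; 988−918 = 70.
Aggregate gap = 3158.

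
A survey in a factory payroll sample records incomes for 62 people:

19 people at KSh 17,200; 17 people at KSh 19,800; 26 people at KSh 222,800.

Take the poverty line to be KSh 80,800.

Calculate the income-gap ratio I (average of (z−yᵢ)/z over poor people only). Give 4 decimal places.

0.7719

Below the line: 19×KSh 17,200, 17×KSh 19,800 (q = 36 of N = 62).
Shortfall ratios (z−y)/z: 0.7871 (×19), 0.7550 (×17); sum = 27.789604.
I averages over the q = 36 poor units only: 27.789604 / 36 = 0.7719.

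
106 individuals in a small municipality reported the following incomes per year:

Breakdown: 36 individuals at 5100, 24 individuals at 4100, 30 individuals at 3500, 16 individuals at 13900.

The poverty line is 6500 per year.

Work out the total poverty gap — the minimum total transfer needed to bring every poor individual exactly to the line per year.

198000

Below the line: 30×3500, 24×4100, 36×5100 (q = 90 of N = 106).
Individual gaps: 30×(6500−3500) = 90000; 24×(6500−4100) = 57600; 36×(6500−5100) = 50400.
Aggregate gap = 198000.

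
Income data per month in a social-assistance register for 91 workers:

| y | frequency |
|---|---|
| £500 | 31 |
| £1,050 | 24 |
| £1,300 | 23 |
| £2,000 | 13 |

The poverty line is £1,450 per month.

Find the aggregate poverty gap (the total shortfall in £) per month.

Poor units: 31×£500, 24×£1,050, 23×£1,300 (q = 78 of N = 91).
Individual gaps: 31×(1450−500) = 29450; 24×(1450−1050) = 9600; 23×(1450−1300) = 3450.
Aggregate gap = £42,500.

£42,500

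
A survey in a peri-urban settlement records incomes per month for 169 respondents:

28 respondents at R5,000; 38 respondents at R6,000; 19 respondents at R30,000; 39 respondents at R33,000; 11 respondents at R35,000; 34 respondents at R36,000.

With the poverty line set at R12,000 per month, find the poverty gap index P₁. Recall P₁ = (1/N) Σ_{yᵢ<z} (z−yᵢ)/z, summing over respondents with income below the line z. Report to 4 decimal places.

0.2091

Poor units: 28×R5,000, 38×R6,000 (q = 66 of N = 169).
Relative gaps: (12000−5000)/12000 = 0.5833 (×28); (12000−6000)/12000 = 0.5000 (×38).
Sum of shortfalls = 35.333333; P₁ averages over all N: 35.333333 / 169 = 0.2091.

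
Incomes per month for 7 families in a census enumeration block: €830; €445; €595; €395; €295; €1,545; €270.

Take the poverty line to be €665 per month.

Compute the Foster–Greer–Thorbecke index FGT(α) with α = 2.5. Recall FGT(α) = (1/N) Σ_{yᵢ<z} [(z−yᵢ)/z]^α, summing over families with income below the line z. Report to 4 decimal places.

0.0963

Poor units: €270, €295, €395, €445, €595 (q = 5 of N = 7).
Relative gaps: (665−270)/665 = 0.5940; (665−295)/665 = 0.5564; (665−395)/665 = 0.4060; (665−445)/665 = 0.3308; (665−595)/665 = 0.1053.
Raised to α = 2.5: 0.27192; 0.23091; 0.10504; 0.06295; 0.00359.
Sum = 0.674418; FGT(2.5) = 0.674418 / 7 = 0.0963.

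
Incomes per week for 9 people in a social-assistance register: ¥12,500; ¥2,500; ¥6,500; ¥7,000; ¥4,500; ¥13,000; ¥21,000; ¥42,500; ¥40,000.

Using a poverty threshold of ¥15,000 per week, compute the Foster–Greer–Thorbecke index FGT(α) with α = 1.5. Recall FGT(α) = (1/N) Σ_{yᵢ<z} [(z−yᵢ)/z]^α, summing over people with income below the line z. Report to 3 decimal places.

0.253

Poor units: ¥2,500, ¥4,500, ¥6,500, ¥7,000, ¥12,500, ¥13,000 (q = 6 of N = 9).
Relative gaps: (15000−2500)/15000 = 0.8333; (15000−4500)/15000 = 0.7000; (15000−6500)/15000 = 0.5667; (15000−7000)/15000 = 0.5333; (15000−12500)/15000 = 0.1667; (15000−13000)/15000 = 0.1333.
Raised to α = 1.5: 0.76073; 0.58566; 0.42657; 0.38949; 0.06804; 0.04869.
Sum = 2.279178; FGT(1.5) = 2.279178 / 9 = 0.253.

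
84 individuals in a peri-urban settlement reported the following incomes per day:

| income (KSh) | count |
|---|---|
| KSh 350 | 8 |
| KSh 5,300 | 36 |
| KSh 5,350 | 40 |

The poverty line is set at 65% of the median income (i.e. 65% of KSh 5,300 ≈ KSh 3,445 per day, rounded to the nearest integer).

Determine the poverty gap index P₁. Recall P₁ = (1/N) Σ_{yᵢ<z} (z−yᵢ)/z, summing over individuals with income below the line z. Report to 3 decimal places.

0.086

Poor units: 8×KSh 350 (q = 8 of N = 84).
Shortfall ratios: (3445−350)/3445 = 0.8984 (×8).
Sum of shortfalls = 7.187228; P₁ averages over all N: 7.187228 / 84 = 0.086.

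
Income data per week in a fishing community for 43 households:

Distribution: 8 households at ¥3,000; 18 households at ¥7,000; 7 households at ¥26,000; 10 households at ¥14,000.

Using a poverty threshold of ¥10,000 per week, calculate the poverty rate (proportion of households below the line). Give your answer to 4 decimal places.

0.6047

26 of the 43 households have income below ¥10,000.
H = 26/43 = 0.6047.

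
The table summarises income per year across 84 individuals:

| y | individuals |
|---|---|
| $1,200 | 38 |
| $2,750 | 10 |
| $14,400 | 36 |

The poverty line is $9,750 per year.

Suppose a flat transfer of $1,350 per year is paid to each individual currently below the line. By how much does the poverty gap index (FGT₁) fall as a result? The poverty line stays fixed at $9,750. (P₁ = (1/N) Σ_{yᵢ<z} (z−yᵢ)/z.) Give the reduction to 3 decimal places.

0.079

Before: below the line — 38×$1,200, 10×$2,750; poverty gap index (FGT₁) = 0.48217.
After the $1,350 transfer: below the line — 38×$2,550, 10×$4,100; poverty gap index (FGT₁) = 0.40305.
Reduction = 0.48217 − 0.40305 = 0.079.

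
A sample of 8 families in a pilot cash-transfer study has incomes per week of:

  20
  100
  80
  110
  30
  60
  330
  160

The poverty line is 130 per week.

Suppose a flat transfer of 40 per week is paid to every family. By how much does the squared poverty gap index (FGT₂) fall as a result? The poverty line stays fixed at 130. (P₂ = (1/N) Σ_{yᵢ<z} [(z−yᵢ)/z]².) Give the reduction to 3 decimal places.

Before: below the line — 20, 30, 60, 80, 100, 110; squared poverty gap index (FGT₂) = 0.22781.
After the 40 transfer: below the line — 60, 70, 100, 120; squared poverty gap index (FGT₂) = 0.07027.
Reduction = 0.22781 − 0.07027 = 0.158.

0.158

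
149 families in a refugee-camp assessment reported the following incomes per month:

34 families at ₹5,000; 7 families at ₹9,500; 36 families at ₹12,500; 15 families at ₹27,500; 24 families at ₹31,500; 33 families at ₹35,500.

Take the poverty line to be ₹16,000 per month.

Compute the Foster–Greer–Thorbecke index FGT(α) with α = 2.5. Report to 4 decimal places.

Poor units: 34×₹5,000, 7×₹9,500, 36×₹12,500 (q = 77 of N = 149).
Relative gaps: (16000−5000)/16000 = 0.6875 (×34); (16000−9500)/16000 = 0.4062 (×7); (16000−12500)/16000 = 0.2188 (×36).
Raised to α = 2.5: 0.39191 (×34); 0.10519 (×7); 0.02238 (×36).
Sum = 14.866843; FGT(2.5) = 14.866843 / 149 = 0.0998.

0.0998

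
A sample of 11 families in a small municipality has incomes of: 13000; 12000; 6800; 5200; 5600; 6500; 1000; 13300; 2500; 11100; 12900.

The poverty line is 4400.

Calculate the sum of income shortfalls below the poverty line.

Below the line: 1000, 2500 (q = 2 of N = 11).
Individual gaps: 4400−1000 = 3400; 4400−2500 = 1900.
Aggregate gap = 5300.

5300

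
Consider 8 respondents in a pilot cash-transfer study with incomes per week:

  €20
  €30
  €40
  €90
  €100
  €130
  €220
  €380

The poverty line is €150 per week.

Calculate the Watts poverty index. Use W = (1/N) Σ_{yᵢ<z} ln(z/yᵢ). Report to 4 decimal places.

Below the line: €20, €30, €40, €90, €100, €130 (q = 6 of N = 8).
Log shortfalls: ln(150/20) = 2.0149; ln(150/30) = 1.6094; ln(150/40) = 1.3218; ln(150/90) = 0.5108; ln(150/100) = 0.4055; ln(150/130) = 0.1431.
W = 6.005488 / 8 = 0.7507.

0.7507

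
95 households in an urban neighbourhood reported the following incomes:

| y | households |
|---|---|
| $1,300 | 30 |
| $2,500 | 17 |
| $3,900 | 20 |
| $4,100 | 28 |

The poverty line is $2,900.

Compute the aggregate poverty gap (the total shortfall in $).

$54,800

Below the line: 30×$1,300, 17×$2,500 (q = 47 of N = 95).
Individual gaps: 30×(2900−1300) = 48000; 17×(2900−2500) = 6800.
Aggregate gap = $54,800.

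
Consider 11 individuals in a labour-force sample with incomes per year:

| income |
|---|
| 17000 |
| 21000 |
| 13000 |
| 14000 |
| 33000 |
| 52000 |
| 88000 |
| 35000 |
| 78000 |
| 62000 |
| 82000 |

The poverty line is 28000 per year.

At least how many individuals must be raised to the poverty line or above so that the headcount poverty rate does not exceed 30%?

1

Currently q = 4 of N = 11 are below the line (H = 0.364).
A headcount ratio of at most 30% allows at most ⌊0.30 × 11⌋ = 3 poor individuals.
So at least 4 − 3 = 1 must be lifted.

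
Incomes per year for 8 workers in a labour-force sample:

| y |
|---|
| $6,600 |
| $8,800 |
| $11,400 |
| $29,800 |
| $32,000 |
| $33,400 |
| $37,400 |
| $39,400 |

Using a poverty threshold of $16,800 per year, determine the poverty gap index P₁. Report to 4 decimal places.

Below the line: $6,600, $8,800, $11,400 (q = 3 of N = 8).
Relative gaps: (16800−6600)/16800 = 0.6071; (16800−8800)/16800 = 0.4762; (16800−11400)/16800 = 0.3214.
Σ = 1.404762. Dividing by the full population N = 8 gives P₁ = 0.1756.

0.1756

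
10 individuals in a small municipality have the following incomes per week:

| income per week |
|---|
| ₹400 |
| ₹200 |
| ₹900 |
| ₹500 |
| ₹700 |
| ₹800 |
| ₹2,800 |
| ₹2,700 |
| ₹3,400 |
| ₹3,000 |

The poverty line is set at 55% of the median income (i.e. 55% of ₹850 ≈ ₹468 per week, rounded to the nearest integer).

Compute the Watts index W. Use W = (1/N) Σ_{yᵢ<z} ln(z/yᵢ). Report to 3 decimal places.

Poor units: ₹200, ₹400 (q = 2 of N = 10).
ln(z/y) terms: ln(468/200) = 0.8502; ln(468/400) = 0.1570.
W = 1.007155 / 10 = 0.101.

0.101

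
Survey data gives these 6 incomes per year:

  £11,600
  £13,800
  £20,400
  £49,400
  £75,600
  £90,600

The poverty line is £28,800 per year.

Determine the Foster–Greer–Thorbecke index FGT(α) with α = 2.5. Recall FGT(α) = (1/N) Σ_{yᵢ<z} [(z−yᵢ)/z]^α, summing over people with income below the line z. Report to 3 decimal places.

0.086

Poor units: £11,600, £13,800, £20,400 (q = 3 of N = 6).
Normalized shortfalls: (28800−11600)/28800 = 0.5972; (28800−13800)/28800 = 0.5208; (28800−20400)/28800 = 0.2917.
Raised to α = 2.5: 0.27564; 0.19577; 0.04594.
Sum = 0.517352; FGT(2.5) = 0.517352 / 6 = 0.086.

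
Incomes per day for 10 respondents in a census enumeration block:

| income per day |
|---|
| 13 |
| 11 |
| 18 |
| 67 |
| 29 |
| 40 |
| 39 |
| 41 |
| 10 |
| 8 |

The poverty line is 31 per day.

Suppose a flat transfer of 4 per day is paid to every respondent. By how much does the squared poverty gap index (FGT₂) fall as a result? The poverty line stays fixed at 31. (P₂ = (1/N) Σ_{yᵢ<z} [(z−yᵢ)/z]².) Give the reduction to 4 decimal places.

0.0712

Before: below the line — 8, 10, 11, 13, 18, 29; squared poverty gap index (FGT₂) = 0.194277.
After the 4 transfer: below the line — 12, 14, 15, 17, 22; squared poverty gap index (FGT₂) = 0.123101.
Reduction = 0.194277 − 0.123101 = 0.0712.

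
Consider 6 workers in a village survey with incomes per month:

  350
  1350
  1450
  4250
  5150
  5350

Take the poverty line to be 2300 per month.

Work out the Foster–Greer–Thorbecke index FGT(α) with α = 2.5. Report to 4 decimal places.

Poor units: 350, 1350, 1450 (q = 3 of N = 6).
Normalized shortfalls: (2300−350)/2300 = 0.8478; (2300−1350)/2300 = 0.4130; (2300−1450)/2300 = 0.3696.
Raised to α = 2.5: 0.66186; 0.10965; 0.08303.
Sum = 0.854535; FGT(2.5) = 0.854535 / 6 = 0.1424.

0.1424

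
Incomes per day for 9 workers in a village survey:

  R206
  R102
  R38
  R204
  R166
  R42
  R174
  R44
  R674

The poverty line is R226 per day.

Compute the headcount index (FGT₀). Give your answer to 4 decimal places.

8 of the 9 workers have income below R226.
H = 8/9 = 0.8889.

0.8889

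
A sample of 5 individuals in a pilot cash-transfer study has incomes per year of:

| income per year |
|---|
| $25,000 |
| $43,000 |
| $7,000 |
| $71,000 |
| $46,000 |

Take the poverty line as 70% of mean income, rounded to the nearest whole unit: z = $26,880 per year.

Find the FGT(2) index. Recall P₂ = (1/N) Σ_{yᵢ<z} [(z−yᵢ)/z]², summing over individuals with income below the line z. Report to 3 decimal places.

0.110

Incomes under z: $7,000, $25,000 (q = 2 of N = 5).
Relative gaps: (26880−7000)/26880 = 0.7396; (26880−25000)/26880 = 0.0699.
Squared: 0.5470; 0.0049.
Sum = 0.551875; P₂ = 0.551875 / 5 = 0.110.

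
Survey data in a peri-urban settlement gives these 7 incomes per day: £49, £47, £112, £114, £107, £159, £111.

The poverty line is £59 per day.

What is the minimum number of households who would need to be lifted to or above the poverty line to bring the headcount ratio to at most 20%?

1

2 of the 7 households are poor, so H = 2/7 = 0.286.
A headcount ratio of at most 20% allows at most ⌊0.20 × 7⌋ = 1 poor households.
So at least 2 − 1 = 1 must be lifted.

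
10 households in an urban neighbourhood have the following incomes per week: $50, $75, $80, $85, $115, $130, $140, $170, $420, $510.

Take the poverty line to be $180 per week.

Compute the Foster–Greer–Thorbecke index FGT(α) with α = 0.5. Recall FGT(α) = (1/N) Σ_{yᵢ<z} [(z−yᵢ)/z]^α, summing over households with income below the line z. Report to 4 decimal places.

Below the line: $50, $75, $80, $85, $115, $130, $140, $170 (q = 8 of N = 10).
Normalized shortfalls: (180−50)/180 = 0.7222; (180−75)/180 = 0.5833; (180−80)/180 = 0.5556; (180−85)/180 = 0.5278; (180−115)/180 = 0.3611; (180−130)/180 = 0.2778; (180−140)/180 = 0.2222; (180−170)/180 = 0.0556.
Raised to α = 0.5: 0.84984; 0.76376; 0.74536; 0.72648; 0.60093; 0.52705; 0.47140; 0.23570.
Sum = 4.920517; FGT(0.5) = 4.920517 / 10 = 0.4921.

0.4921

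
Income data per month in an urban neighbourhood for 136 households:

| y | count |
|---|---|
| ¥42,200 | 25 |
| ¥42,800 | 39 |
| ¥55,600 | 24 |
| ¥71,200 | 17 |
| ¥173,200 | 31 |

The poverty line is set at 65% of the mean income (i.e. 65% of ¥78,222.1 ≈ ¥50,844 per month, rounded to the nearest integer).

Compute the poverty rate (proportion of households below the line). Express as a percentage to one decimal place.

64 of the 136 households have income below ¥50,844.
H = 64/136 = 47.1%.

47.1%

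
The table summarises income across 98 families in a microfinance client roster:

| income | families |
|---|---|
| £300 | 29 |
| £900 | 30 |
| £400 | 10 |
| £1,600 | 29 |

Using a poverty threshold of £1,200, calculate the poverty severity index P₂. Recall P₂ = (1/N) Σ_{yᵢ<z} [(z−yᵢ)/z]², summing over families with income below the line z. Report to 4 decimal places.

Below the line: 29×£300, 10×£400, 30×£900 (q = 69 of N = 98).
Shortfall ratios: (1200−300)/1200 = 0.7500 (×29); (1200−400)/1200 = 0.6667 (×10); (1200−900)/1200 = 0.2500 (×30).
Squared: 0.5625 (×29); 0.4444 (×10); 0.0625 (×30).
Sum = 22.631944; P₂ = 22.631944 / 98 = 0.2309.

0.2309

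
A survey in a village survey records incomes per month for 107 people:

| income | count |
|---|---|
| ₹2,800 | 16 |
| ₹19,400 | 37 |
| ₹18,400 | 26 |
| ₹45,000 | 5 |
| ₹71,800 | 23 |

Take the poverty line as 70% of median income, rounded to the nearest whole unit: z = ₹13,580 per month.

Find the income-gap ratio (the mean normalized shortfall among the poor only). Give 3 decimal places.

Poor units: 16×₹2,800 (q = 16 of N = 107).
Relative gaps: 0.7938 (×16); sum = 12.701031.
The income-gap ratio divides by q (the poor only): 12.701031 / 16 = 0.794.

0.794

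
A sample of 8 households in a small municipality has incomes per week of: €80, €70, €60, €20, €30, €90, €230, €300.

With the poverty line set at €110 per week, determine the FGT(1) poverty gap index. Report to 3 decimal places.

Below the line: €20, €30, €60, €70, €80, €90 (q = 6 of N = 8).
Gap ratios (z−y)/z: (110−20)/110 = 0.8182; (110−30)/110 = 0.7273; (110−60)/110 = 0.4545; (110−70)/110 = 0.3636; (110−80)/110 = 0.2727; (110−90)/110 = 0.1818.
Sum of shortfalls = 2.818182; P₁ averages over all N: 2.818182 / 8 = 0.352.

0.352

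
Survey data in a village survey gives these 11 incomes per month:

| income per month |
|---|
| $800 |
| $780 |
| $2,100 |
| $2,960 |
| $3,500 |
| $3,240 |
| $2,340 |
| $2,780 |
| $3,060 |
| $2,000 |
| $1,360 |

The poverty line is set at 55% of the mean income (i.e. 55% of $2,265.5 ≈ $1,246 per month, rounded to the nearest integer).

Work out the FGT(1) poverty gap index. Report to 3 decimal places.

0.067

Below the line: $780, $800 (q = 2 of N = 11).
Gap ratios (z−y)/z: (1246−780)/1246 = 0.3740; (1246−800)/1246 = 0.3579.
Σ = 0.731942. Dividing by the full population N = 11 gives P₁ = 0.067.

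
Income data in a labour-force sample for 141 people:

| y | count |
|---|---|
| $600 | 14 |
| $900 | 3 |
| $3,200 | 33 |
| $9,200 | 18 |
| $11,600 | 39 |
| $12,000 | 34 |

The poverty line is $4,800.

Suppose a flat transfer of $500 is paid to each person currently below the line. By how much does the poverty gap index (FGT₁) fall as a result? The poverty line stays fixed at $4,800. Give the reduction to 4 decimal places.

0.0369

Before: below the line — 14×$600, 3×$900, 33×$3,200; poverty gap index (FGT₁) = 0.182181.
After the $500 transfer: below the line — 14×$1,100, 3×$1,400, 33×$3,700; poverty gap index (FGT₁) = 0.145242.
Reduction = 0.182181 − 0.145242 = 0.0369.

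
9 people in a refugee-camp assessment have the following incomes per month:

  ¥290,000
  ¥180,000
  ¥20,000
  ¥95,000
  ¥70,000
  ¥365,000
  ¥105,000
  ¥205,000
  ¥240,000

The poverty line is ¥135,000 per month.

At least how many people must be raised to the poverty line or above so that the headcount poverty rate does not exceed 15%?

3

4 of the 9 people are poor, so H = 4/9 = 0.444.
A headcount ratio of at most 15% allows at most ⌊0.15 × 9⌋ = 1 poor people.
So at least 4 − 1 = 3 must be lifted.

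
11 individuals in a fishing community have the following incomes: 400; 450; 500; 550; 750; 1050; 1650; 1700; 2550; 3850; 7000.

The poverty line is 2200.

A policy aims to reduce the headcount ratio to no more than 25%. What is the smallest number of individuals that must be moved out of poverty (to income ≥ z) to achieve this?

6

Currently q = 8 of N = 11 are below the line (H = 0.727).
A headcount ratio of at most 25% allows at most ⌊0.25 × 11⌋ = 2 poor individuals.
So at least 8 − 2 = 6 must be lifted.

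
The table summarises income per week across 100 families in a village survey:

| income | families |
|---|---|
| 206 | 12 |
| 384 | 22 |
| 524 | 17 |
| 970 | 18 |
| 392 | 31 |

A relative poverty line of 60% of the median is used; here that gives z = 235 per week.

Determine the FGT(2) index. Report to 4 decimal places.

Incomes under z: 12×206 (q = 12 of N = 100).
Normalized shortfalls: (235−206)/235 = 0.1234 (×12).
Squared: 0.0152 (×12).
Sum = 0.182743; P₂ = 0.182743 / 100 = 0.0018.

0.0018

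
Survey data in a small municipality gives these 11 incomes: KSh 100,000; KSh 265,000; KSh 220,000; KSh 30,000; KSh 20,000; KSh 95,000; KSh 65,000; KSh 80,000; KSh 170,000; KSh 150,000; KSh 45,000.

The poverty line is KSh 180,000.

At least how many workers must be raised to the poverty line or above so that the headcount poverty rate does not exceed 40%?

5

Currently q = 9 of N = 11 are below the line (H = 0.818).
A headcount ratio of at most 40% allows at most ⌊0.40 × 11⌋ = 4 poor workers.
So at least 9 − 4 = 5 must be lifted.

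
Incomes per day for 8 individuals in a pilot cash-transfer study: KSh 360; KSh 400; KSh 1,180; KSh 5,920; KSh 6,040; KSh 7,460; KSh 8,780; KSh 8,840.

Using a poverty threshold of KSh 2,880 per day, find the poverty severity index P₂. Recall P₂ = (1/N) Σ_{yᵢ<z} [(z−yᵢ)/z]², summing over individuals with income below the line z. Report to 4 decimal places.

Below z: KSh 360, KSh 400, KSh 1,180 (q = 3 of N = 8).
Normalized shortfalls: (2880−360)/2880 = 0.8750; (2880−400)/2880 = 0.8611; (2880−1180)/2880 = 0.5903.
Squared: 0.7656; 0.7415; 0.3484.
Sum = 1.855565; P₂ = 1.855565 / 8 = 0.2319.

0.2319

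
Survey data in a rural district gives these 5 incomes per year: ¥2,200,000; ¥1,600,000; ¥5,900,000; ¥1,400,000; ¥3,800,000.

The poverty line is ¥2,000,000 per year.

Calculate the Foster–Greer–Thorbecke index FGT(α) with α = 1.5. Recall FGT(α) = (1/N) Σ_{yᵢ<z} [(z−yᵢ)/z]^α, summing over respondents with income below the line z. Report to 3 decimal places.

0.051

Below the line: ¥1,400,000, ¥1,600,000 (q = 2 of N = 5).
Shortfall ratios: (2000000−1400000)/2000000 = 0.3000; (2000000−1600000)/2000000 = 0.2000.
Raised to α = 1.5: 0.16432; 0.08944.
Sum = 0.253759; FGT(1.5) = 0.253759 / 5 = 0.051.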